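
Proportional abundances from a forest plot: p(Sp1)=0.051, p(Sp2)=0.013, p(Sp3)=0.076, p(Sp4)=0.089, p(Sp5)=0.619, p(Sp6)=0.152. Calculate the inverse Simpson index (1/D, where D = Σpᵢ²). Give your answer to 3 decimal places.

2.366

D = 0.051² + 0.013² + 0.076² + 0.089² + 0.619² + 0.152² = 0.002601 + 0.000169 + 0.005776 + 0.007921 + 0.383161 + 0.023104 = 0.422732 (working shown to 6 dp, full precision carried).
So 1/D = 2.36556, i.e. 2.366 to 3 decimal places.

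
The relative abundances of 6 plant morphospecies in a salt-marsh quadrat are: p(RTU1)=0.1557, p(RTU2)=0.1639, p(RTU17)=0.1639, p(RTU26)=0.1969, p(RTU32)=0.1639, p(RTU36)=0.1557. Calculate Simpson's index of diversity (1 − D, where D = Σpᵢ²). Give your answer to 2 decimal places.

D = 0.1557² + 0.1639² + 0.1639² + 0.1969² + 0.1639² + 0.1557² = 0.0242 + 0.0269 + 0.0269 + 0.0388 + 0.0269 + 0.0242 = 0.1678 (working shown to 4 dp, full precision carried).
So 1 − D = 0.8322, i.e. 0.83 to 2 decimal places.

0.83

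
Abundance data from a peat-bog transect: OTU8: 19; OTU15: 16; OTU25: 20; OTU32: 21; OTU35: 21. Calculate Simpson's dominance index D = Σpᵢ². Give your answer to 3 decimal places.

0.202

Total N = 19+16+20+21+21 = 97, so the proportions are 0.19588, 0.16495, 0.20619, 0.21649, 0.21649 (working shown to 5 dp, full precision carried).
D = 0.19588² + 0.16495² + 0.20619² + 0.21649² + 0.21649² = 0.03837 + 0.02721 + 0.04251 + 0.04687 + 0.04687 = 0.20183.
To 3 decimal places, D = 0.202.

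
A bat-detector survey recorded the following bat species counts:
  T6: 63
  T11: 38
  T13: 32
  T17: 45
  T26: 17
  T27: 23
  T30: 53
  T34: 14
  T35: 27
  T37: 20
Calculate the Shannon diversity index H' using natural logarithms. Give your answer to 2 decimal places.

2.20

Total N = 63+38+32+45+17+23+53+14+27+20 = 332, so the proportions are 0.1898, 0.1145, 0.0964, 0.1355, 0.0512, 0.0693, 0.1596, 0.0422, 0.0813, 0.0602 (working shown to 4 dp, full precision carried).
Each pᵢ ln pᵢ term: 0.1898×(-1.6620)=-0.3154, 0.1145×(-2.1675)=-0.2481, 0.0964×(-2.3394)=-0.2255, 0.1355×(-1.9985)=-0.2709, 0.0512×(-2.9719)=-0.1522, 0.0693×(-2.6696)=-0.1849, 0.1596×(-1.8348)=-0.2929, 0.0422×(-3.1661)=-0.1335, 0.0813×(-2.5093)=-0.2041, 0.0602×(-2.8094)=-0.1692.
Sum = -2.1967, so H' = 2.20.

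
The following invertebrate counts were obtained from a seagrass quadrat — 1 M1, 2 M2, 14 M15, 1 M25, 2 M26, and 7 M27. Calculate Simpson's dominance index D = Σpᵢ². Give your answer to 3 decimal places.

Total N = 1+2+14+1+2+7 = 27, so the proportions are 0.03704, 0.07407, 0.51852, 0.03704, 0.07407, 0.25926 (working shown to 5 dp, full precision carried).
D = 0.03704² + 0.07407² + 0.51852² + 0.03704² + 0.07407² + 0.25926² = 0.00137 + 0.00549 + 0.26886 + 0.00137 + 0.00549 + 0.06722 = 0.34979.
To 3 decimal places, D = 0.350.

0.350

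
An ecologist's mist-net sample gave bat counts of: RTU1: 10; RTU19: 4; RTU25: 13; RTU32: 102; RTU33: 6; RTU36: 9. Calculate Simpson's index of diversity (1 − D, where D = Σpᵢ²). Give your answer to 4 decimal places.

Total N = 10+4+13+102+6+9 = 144, so the proportions are 0.069444, 0.027778, 0.090278, 0.708333, 0.041667, 0.0625 (working shown to 6 dp, full precision carried).
D = 0.069444² + 0.027778² + 0.090278² + 0.708333² + 0.041667² + 0.0625² = 0.004823 + 0.000772 + 0.008150 + 0.501736 + 0.001736 + 0.003906 = 0.521123.
So 1 − D = 0.478877, i.e. 0.4789 to 4 decimal places.

0.4789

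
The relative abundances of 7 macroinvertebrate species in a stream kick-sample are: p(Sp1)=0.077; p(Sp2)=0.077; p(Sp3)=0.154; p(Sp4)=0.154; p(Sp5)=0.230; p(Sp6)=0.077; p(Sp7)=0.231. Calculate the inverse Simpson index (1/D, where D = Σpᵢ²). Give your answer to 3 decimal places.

D = 0.077² + 0.077² + 0.154² + 0.154² + 0.23² + 0.077² + 0.231² = 0.0059290 + 0.0059290 + 0.0237160 + 0.0237160 + 0.0529000 + 0.0059290 + 0.0533610 = 0.1714800 (working shown to 7 dp, full precision carried).
So 1/D = 5.83158, i.e. 5.832 to 3 decimal places.

5.832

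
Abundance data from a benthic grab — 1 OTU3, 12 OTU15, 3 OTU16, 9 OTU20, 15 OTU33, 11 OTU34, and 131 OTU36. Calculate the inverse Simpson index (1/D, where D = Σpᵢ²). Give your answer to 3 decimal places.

Total N = 1+12+3+9+15+11+131 = 182, so the proportions are 0.005495, 0.065934, 0.016484, 0.049451, 0.082418, 0.06044, 0.71978 (working shown to 6 dp, full precision carried).
D = 0.005495² + 0.065934² + 0.016484² + 0.049451² + 0.082418² + 0.06044² + 0.71978² = 0.000030 + 0.004347 + 0.000272 + 0.002445 + 0.006793 + 0.003653 + 0.518084 = 0.535624.
So 1/D = 1.86698, i.e. 1.867 to 3 decimal places.

1.867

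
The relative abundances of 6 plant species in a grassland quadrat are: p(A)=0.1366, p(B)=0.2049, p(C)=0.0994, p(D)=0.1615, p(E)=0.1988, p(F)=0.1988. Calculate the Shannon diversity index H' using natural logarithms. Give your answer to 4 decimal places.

1.7630

Each pᵢ ln pᵢ term (working shown to 6 dp, full precision carried): 0.1366×(-1.990698)=-0.271929, 0.2049×(-1.585233)=-0.324814, 0.0994×(-2.308603)=-0.229475, 0.1615×(-1.823250)=-0.294455, 0.1988×(-1.615456)=-0.321153, 0.1988×(-1.615456)=-0.321153.
Sum = -1.762979, so H' = 1.7630.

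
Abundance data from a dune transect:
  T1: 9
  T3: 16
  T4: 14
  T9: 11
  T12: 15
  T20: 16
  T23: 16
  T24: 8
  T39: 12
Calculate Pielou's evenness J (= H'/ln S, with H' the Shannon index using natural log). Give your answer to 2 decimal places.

Total N = 9+16+14+11+15+16+16+8+12 = 117, so the proportions are 0.0769, 0.1368, 0.1197, 0.094, 0.1282, 0.1368, 0.1368, 0.0684, 0.1026 (working shown to 4 dp, full precision carried).
H' = −Σ pᵢ ln pᵢ = −((-0.1973) + (-0.2721) + (-0.2540) + (-0.2223) + (-0.2633) + (-0.2721) + (-0.2721) + (-0.1834) + (-0.2336)) = 2.1702.
With S = 9 species, ln S = 2.1972, so J = 2.1702/2.1972 = 0.9877, i.e. 0.99 to 2 decimal places.

0.99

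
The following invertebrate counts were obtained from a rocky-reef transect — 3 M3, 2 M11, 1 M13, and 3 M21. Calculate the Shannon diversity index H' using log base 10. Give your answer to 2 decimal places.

Total N = 3+2+1+3 = 9, so the proportions are 0.3333, 0.2222, 0.1111, 0.3333 (working shown to 4 dp, full precision carried).
Each pᵢ log₁₀ pᵢ term: 0.3333×(-0.4771)=-0.1590, 0.2222×(-0.6532)=-0.1452, 0.1111×(-0.9542)=-0.1060, 0.3333×(-0.4771)=-0.1590.
Sum = -0.5693, so H' = 0.57.

0.57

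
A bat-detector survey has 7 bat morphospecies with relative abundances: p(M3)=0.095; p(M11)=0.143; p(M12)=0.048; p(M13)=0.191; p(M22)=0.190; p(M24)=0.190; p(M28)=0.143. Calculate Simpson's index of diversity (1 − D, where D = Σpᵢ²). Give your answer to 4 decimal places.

0.8391

D = 0.095² + 0.143² + 0.048² + 0.191² + 0.19² + 0.19² + 0.143² = 0.009025 + 0.020449 + 0.002304 + 0.036481 + 0.036100 + 0.036100 + 0.020449 = 0.160908 (working shown to 6 dp, full precision carried).
So 1 − D = 0.839092, i.e. 0.8391 to 4 decimal places.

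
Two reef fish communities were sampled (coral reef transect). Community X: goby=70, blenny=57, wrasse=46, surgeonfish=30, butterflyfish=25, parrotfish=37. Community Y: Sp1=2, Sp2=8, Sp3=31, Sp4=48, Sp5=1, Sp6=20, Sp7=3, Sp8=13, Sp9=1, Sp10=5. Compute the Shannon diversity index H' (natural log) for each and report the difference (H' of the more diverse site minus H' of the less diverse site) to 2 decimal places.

Community X: N=265, proportions 0.2642, 0.2151, 0.1736, 0.1132, 0.0943, 0.1396, giving H' = 1.7304 (working shown to 4 dp, full precision carried).
Community Y: N=132, proportions 0.0152, 0.0606, 0.2348, 0.3636, 0.0076, 0.1515, 0.0227, 0.0985, 0.0076, 0.0379, giving H' = 1.7397.
Difference = |1.7304 − 1.7397| = 0.0093, i.e. 0.01 to 2 decimal places.

0.01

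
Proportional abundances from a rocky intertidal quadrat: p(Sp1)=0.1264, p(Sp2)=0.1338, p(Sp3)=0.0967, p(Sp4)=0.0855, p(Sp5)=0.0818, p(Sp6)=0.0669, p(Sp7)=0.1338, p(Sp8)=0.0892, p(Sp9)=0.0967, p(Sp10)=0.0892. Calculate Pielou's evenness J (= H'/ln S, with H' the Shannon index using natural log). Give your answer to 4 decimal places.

H' = −Σ pᵢ ln pᵢ = −((-0.261434) + (-0.269127) + (-0.225905) + (-0.210265) + (-0.204785) + (-0.180935) + (-0.269127) + (-0.215585) + (-0.225905) + (-0.215585)) = 2.278651 (working shown to 6 dp, full precision carried).
With S = 10 species, ln S = 2.302585, so J = 2.278651/2.302585 = 0.989606, i.e. 0.9896 to 4 decimal places.

0.9896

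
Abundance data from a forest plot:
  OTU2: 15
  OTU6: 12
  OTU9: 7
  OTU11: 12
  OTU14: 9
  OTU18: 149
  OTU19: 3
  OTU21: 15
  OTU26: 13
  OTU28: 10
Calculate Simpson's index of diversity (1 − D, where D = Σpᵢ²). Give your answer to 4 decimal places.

0.6110

Total N = 15+12+7+12+9+149+3+15+13+10 = 245, so the proportions are 0.061224, 0.04898, 0.028571, 0.04898, 0.036735, 0.608163, 0.012245, 0.061224, 0.053061, 0.040816 (working shown to 6 dp, full precision carried).
D = 0.061224² + 0.04898² + 0.028571² + 0.04898² + 0.036735² + 0.608163² + 0.012245² + 0.061224² + 0.053061² + 0.040816² = 0.003748 + 0.002399 + 0.000816 + 0.002399 + 0.001349 + 0.369863 + 0.000150 + 0.003748 + 0.002815 + 0.001666 = 0.388955.
So 1 − D = 0.611045, i.e. 0.6110 to 4 decimal places.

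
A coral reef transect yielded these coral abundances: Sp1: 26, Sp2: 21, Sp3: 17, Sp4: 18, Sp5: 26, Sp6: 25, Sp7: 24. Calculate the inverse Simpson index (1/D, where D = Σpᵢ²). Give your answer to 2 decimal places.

Total N = 26+21+17+18+26+25+24 = 157, so the proportions are 0.165605, 0.133758, 0.10828, 0.11465, 0.165605, 0.159236, 0.152866 (working shown to 6 dp, full precision carried).
D = 0.165605² + 0.133758² + 0.10828² + 0.11465² + 0.165605² + 0.159236² + 0.152866² = 0.027425 + 0.017891 + 0.011725 + 0.013145 + 0.027425 + 0.025356 + 0.023368 = 0.146335.
So 1/D = 6.8337, i.e. 6.83 to 2 decimal places.

6.83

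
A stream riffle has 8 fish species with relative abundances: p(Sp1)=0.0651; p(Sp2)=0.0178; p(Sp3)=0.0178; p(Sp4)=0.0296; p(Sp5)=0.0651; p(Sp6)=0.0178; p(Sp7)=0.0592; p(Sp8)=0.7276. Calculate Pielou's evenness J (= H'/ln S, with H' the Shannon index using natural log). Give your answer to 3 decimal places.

H' = −Σ pᵢ ln pᵢ = −((-0.17784) + (-0.07171) + (-0.07171) + (-0.10419) + (-0.17784) + (-0.07171) + (-0.16735) + (-0.23138)) = 1.07373 (working shown to 5 dp, full precision carried).
With S = 8 species, ln S = 2.07944, so J = 1.07373/2.07944 = 0.51635, i.e. 0.516 to 3 decimal places.

0.516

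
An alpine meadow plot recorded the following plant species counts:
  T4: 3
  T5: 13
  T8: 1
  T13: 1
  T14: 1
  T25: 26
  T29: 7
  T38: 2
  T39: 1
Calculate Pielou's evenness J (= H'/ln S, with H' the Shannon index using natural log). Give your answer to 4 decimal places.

0.6955

Total N = 3+13+1+1+1+26+7+2+1 = 55, so the proportions are 0.054545, 0.236364, 0.018182, 0.018182, 0.018182, 0.472727, 0.127273, 0.036364, 0.018182 (working shown to 6 dp, full precision carried).
H' = −Σ pᵢ ln pᵢ = −((-0.158658) + (-0.340927) + (-0.072861) + (-0.072861) + (-0.072861) + (-0.354185) + (-0.262363) + (-0.120516) + (-0.072861)) = 1.528090.
With S = 9 species, ln S = 2.197225, so J = 1.528090/2.197225 = 0.695464, i.e. 0.6955 to 4 decimal places.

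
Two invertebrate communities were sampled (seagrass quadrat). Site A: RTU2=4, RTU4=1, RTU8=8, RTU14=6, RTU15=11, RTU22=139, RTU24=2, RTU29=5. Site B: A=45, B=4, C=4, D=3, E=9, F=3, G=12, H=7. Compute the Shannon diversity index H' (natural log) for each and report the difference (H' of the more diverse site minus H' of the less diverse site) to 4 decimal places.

0.6843

Site A: N=176, proportions 0.022727, 0.005682, 0.045455, 0.034091, 0.0625, 0.789773, 0.011364, 0.028409, giving H' = 0.882794 (working shown to 6 dp, full precision carried).
Site B: N=87, proportions 0.517241, 0.045977, 0.045977, 0.034483, 0.103448, 0.034483, 0.137931, 0.08046, giving H' = 1.567091.
Difference = |0.882794 − 1.567091| = 0.684297, i.e. 0.6843 to 4 decimal places.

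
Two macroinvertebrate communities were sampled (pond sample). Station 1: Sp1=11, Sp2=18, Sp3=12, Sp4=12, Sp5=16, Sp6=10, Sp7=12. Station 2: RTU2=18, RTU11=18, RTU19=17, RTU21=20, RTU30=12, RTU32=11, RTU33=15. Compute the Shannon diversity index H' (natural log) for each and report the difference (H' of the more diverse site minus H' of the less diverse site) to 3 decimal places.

0.000

Station 1: N=91, proportions 0.12088, 0.1978, 0.13187, 0.13187, 0.17582, 0.10989, 0.13187, giving H' = 1.92572 (working shown to 5 dp, full precision carried).
Station 2: N=111, proportions 0.16216, 0.16216, 0.15315, 0.18018, 0.10811, 0.0991, 0.13514, giving H' = 1.92620.
Difference = |1.92572 − 1.92620| = 0.00048, i.e. 0.000 to 3 decimal places.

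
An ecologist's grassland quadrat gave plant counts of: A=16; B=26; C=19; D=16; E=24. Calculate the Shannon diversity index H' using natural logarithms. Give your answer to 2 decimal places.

1.59

Total N = 16+26+19+16+24 = 101, so the proportions are 0.1584, 0.2574, 0.1881, 0.1584, 0.2376 (working shown to 4 dp, full precision carried).
Each pᵢ ln pᵢ term: 0.1584×(-1.8425)=-0.2919, 0.2574×(-1.3570)=-0.3493, 0.1881×(-1.6707)=-0.3143, 0.1584×(-1.8425)=-0.2919, 0.2376×(-1.4371)=-0.3415.
Sum = -1.5889, so H' = 1.59.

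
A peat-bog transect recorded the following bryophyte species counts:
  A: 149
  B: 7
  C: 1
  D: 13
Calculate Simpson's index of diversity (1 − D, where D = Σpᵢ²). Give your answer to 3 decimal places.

Total N = 149+7+1+13 = 170, so the proportions are 0.87647, 0.04118, 0.00588, 0.07647 (working shown to 5 dp, full precision carried).
D = 0.87647² + 0.04118² + 0.00588² + 0.07647² = 0.76820 + 0.00170 + 0.00003 + 0.00585 = 0.77578.
So 1 − D = 0.22422, i.e. 0.224 to 3 decimal places.

0.224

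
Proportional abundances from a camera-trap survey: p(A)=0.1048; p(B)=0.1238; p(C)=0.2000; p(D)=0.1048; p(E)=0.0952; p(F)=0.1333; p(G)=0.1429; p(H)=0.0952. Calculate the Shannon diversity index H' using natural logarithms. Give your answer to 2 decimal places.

2.05

Each pᵢ ln pᵢ term (working shown to 4 dp, full precision carried): 0.1048×(-2.2557)=-0.2364, 0.1238×(-2.0891)=-0.2586, 0.2×(-1.6094)=-0.3219, 0.1048×(-2.2557)=-0.2364, 0.0952×(-2.3518)=-0.2239, 0.1333×(-2.0152)=-0.2686, 0.1429×(-1.9456)=-0.2780, 0.0952×(-2.3518)=-0.2239.
Sum = -2.0477, so H' = 2.05.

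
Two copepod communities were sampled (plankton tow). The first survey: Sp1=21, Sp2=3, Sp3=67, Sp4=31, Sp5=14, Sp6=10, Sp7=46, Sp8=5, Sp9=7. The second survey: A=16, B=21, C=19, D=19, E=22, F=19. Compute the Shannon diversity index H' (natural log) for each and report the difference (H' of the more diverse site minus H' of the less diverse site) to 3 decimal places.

The first survey: N=204, proportions 0.10294, 0.01471, 0.32843, 0.15196, 0.06863, 0.04902, 0.22549, 0.02451, 0.03431, giving H' = 1.82225 (working shown to 5 dp, full precision carried).
The second survey: N=116, proportions 0.13793, 0.18103, 0.16379, 0.16379, 0.18966, 0.16379, giving H' = 1.78693.
Difference = |1.82225 − 1.78693| = 0.03532, i.e. 0.035 to 3 decimal places.

0.035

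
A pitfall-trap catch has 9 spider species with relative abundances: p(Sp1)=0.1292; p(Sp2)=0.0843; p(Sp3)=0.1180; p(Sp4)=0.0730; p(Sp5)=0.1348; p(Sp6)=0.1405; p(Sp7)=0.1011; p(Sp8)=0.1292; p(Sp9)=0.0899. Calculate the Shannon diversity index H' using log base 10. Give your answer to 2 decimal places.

0.94

Each pᵢ log₁₀ pᵢ term (working shown to 4 dp, full precision carried): 0.1292×(-0.8887)=-0.1148, 0.0843×(-1.0742)=-0.0906, 0.118×(-0.9281)=-0.1095, 0.073×(-1.1367)=-0.0830, 0.1348×(-0.8703)=-0.1173, 0.1405×(-0.8523)=-0.1198, 0.1011×(-0.9952)=-0.1006, 0.1292×(-0.8887)=-0.1148, 0.0899×(-1.0462)=-0.0941.
Sum = -0.9444, so H' = 0.94.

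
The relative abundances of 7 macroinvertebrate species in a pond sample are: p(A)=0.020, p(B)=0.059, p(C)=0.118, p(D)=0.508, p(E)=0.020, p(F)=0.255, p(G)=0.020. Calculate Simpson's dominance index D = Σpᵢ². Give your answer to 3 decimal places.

0.342

D = 0.02² + 0.059² + 0.118² + 0.508² + 0.02² + 0.255² + 0.02² = 0.00040 + 0.00348 + 0.01392 + 0.25806 + 0.00040 + 0.06502 + 0.00040 = 0.34169 (working shown to 5 dp, full precision carried).
To 3 decimal places, D = 0.342.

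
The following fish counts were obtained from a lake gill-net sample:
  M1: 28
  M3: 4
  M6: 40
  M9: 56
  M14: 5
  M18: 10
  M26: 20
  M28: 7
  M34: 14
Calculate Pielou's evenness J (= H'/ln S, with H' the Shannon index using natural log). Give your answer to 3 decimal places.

0.856

Total N = 28+4+40+56+5+10+20+7+14 = 184, so the proportions are 0.15217, 0.02174, 0.21739, 0.30435, 0.02717, 0.05435, 0.1087, 0.03804, 0.07609 (working shown to 5 dp, full precision carried).
H' = −Σ pᵢ ln pᵢ = −((-0.28650) + (-0.08323) + (-0.33175) + (-0.36205) + (-0.09798) + (-0.15828) + (-0.24122) + (-0.12437) + (-0.19599)) = 1.88136.
With S = 9 species, ln S = 2.19722, so J = 1.88136/2.19722 = 0.85624, i.e. 0.856 to 3 decimal places.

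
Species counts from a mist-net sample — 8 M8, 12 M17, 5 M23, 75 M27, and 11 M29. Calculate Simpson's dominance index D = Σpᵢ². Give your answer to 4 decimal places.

0.4853

Total N = 8+12+5+75+11 = 111, so the proportions are 0.072072, 0.108108, 0.045045, 0.675676, 0.099099 (working shown to 6 dp, full precision carried).
D = 0.072072² + 0.108108² + 0.045045² + 0.675676² + 0.099099² = 0.005194 + 0.011687 + 0.002029 + 0.456538 + 0.009821 = 0.485269.
To 4 decimal places, D = 0.4853.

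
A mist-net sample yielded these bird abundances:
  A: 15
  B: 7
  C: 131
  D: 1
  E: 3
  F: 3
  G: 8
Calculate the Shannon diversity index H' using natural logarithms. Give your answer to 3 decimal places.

Total N = 15+7+131+1+3+3+8 = 168, so the proportions are 0.08929, 0.04167, 0.77976, 0.00595, 0.01786, 0.01786, 0.04762 (working shown to 5 dp, full precision carried).
Each pᵢ ln pᵢ term: 0.08929×(-2.41591)=-0.21571, 0.04167×(-3.17805)=-0.13242, 0.77976×(-0.24877)=-0.19398, 0.00595×(-5.12396)=-0.03050, 0.01786×(-4.02535)=-0.07188, 0.01786×(-4.02535)=-0.07188, 0.04762×(-3.04452)=-0.14498.
Sum = -0.86134, so H' = 0.861.

0.861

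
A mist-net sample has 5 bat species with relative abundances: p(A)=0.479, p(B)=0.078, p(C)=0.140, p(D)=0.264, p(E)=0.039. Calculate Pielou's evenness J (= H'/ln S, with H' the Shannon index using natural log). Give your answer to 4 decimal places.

0.8108

H' = −Σ pᵢ ln pᵢ = −((-0.352570) + (-0.198982) + (-0.275256) + (-0.351597) + (-0.126524)) = 1.304928 (working shown to 6 dp, full precision carried).
With S = 5 species, ln S = 1.609438, so J = 1.304928/1.609438 = 0.810797, i.e. 0.8108 to 4 decimal places.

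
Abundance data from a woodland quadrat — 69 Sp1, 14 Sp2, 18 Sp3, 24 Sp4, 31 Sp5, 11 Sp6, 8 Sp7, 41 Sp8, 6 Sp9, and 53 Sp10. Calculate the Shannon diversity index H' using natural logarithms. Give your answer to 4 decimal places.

Total N = 69+14+18+24+31+11+8+41+6+53 = 275, so the proportions are 0.250909, 0.050909, 0.065455, 0.087273, 0.112727, 0.04, 0.029091, 0.149091, 0.021818, 0.192727 (working shown to 6 dp, full precision carried).
Each pᵢ ln pᵢ term: 0.250909×(-1.382665)=-0.346923, 0.050909×(-2.977714)=-0.151593, 0.065455×(-2.726399)=-0.178455, 0.087273×(-2.438717)=-0.212834, 0.112727×(-2.182784)=-0.246059, 0.04×(-3.218876)=-0.128755, 0.029091×(-3.537330)=-0.102904, 0.149091×(-1.903199)=-0.283750, 0.021818×(-3.825012)=-0.083455, 0.192727×(-1.646479)=-0.317321.
Sum = -2.052049, so H' = 2.0520.

2.0520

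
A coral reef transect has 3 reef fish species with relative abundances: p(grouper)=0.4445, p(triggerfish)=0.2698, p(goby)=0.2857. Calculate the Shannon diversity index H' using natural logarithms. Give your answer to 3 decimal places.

Each pᵢ ln pᵢ term (working shown to 5 dp, full precision carried): 0.4445×(-0.81081)=-0.36040, 0.2698×(-1.31007)=-0.35346, 0.2857×(-1.25281)=-0.35793.
Sum = -1.07179, so H' = 1.072.

1.072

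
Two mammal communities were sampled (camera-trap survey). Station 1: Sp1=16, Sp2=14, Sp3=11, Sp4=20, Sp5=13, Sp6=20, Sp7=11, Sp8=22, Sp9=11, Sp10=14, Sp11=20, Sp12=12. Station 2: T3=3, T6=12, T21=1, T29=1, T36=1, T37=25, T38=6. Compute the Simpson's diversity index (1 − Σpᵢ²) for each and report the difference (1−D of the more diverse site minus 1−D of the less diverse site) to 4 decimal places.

0.2514

Station 1: N=184, proportions 0.086957, 0.076087, 0.059783, 0.108696, 0.070652, 0.108696, 0.059783, 0.119565, 0.059783, 0.076087, 0.108696, 0.065217, giving 1−D = 0.911153 (working shown to 6 dp, full precision carried).
Station 2: N=49, proportions 0.061224, 0.244898, 0.020408, 0.020408, 0.020408, 0.510204, 0.122449, giving 1−D = 0.659725.
Difference = |0.911153 − 0.659725| = 0.251428, i.e. 0.2514 to 4 decimal places.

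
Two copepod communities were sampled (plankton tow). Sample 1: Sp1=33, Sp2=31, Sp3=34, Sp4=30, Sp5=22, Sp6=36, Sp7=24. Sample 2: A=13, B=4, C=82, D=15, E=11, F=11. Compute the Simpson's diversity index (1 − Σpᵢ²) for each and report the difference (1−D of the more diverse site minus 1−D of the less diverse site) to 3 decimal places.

0.252

Sample 1: N=210, proportions 0.15714, 0.14762, 0.1619, 0.14286, 0.10476, 0.17143, 0.11429, giving 1−D = 0.85347 (working shown to 5 dp, full precision carried).
Sample 2: N=136, proportions 0.09559, 0.02941, 0.60294, 0.11029, 0.08088, 0.08088, giving 1−D = 0.60121.
Difference = |0.85347 − 0.60121| = 0.25226, i.e. 0.252 to 3 decimal places.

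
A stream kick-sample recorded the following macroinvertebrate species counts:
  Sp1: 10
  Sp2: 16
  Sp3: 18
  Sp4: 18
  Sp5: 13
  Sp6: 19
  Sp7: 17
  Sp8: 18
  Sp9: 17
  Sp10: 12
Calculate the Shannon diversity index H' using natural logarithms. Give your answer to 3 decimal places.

Total N = 10+16+18+18+13+19+17+18+17+12 = 158, so the proportions are 0.06329, 0.10127, 0.11392, 0.11392, 0.08228, 0.12025, 0.10759, 0.11392, 0.10759, 0.07595 (working shown to 5 dp, full precision carried).
Each pᵢ ln pᵢ term: 0.06329×(-2.76001)=-0.17468, 0.10127×(-2.29001)=-0.23190, 0.11392×(-2.17222)=-0.24747, 0.11392×(-2.17222)=-0.24747, 0.08228×(-2.49765)=-0.20550, 0.12025×(-2.11816)=-0.25471, 0.10759×(-2.22938)=-0.23987, 0.11392×(-2.17222)=-0.24747, 0.10759×(-2.22938)=-0.23987, 0.07595×(-2.57769)=-0.19577.
Sum = -2.28472, so H' = 2.285.

2.285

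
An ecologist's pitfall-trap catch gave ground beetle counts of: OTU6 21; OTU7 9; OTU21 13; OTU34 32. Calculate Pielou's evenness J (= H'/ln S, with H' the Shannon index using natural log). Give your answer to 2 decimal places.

Total N = 21+9+13+32 = 75, so the proportions are 0.28, 0.12, 0.1733, 0.4267 (working shown to 4 dp, full precision carried).
H' = −Σ pᵢ ln pᵢ = −((-0.3564) + (-0.2544) + (-0.3038) + (-0.3634)) = 1.2780.
With S = 4 species, ln S = 1.3863, so J = 1.2780/1.3863 = 0.9219, i.e. 0.92 to 2 decimal places.

0.92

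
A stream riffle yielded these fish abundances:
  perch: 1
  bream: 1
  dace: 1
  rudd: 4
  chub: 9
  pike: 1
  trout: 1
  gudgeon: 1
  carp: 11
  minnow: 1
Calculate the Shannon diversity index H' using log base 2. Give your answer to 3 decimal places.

2.548

Total N = 1+1+1+4+9+1+1+1+11+1 = 31, so the proportions are 0.03226, 0.03226, 0.03226, 0.12903, 0.29032, 0.03226, 0.03226, 0.03226, 0.35484, 0.03226 (working shown to 5 dp, full precision carried).
Each pᵢ log₂ pᵢ term: 0.03226×(-4.95420)=-0.15981, 0.03226×(-4.95420)=-0.15981, 0.03226×(-4.95420)=-0.15981, 0.12903×(-2.95420)=-0.38119, 0.29032×(-1.78427)=-0.51801, 0.03226×(-4.95420)=-0.15981, 0.03226×(-4.95420)=-0.15981, 0.03226×(-4.95420)=-0.15981, 0.35484×(-1.49476)=-0.53040, 0.03226×(-4.95420)=-0.15981.
Sum = -2.54829, so H' = 2.548.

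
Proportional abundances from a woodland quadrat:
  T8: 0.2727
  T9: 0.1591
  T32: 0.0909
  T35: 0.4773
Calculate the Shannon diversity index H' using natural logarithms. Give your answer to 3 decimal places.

1.218

Each pᵢ ln pᵢ term (working shown to 5 dp, full precision carried): 0.2727×(-1.29938)=-0.35434, 0.1591×(-1.83822)=-0.29246, 0.0909×(-2.39800)=-0.21798, 0.4773×(-0.73961)=-0.35302.
Sum = -1.21780, so H' = 1.218.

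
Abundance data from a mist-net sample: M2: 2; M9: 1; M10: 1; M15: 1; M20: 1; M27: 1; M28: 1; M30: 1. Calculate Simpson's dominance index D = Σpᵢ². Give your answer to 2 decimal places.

0.14

Total N = 2+1+1+1+1+1+1+1 = 9, so the proportions are 0.2222, 0.1111, 0.1111, 0.1111, 0.1111, 0.1111, 0.1111, 0.1111 (working shown to 4 dp, full precision carried).
D = 0.2222² + 0.1111² + 0.1111² + 0.1111² + 0.1111² + 0.1111² + 0.1111² + 0.1111² = 0.0494 + 0.0123 + 0.0123 + 0.0123 + 0.0123 + 0.0123 + 0.0123 + 0.0123 = 0.1358.
To 2 decimal places, D = 0.14.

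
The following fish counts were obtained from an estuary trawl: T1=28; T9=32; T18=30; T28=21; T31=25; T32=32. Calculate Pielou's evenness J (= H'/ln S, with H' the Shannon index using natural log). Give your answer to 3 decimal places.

0.994

Total N = 28+32+30+21+25+32 = 168, so the proportions are 0.16667, 0.19048, 0.17857, 0.125, 0.14881, 0.19048 (working shown to 5 dp, full precision carried).
H' = −Σ pᵢ ln pᵢ = −((-0.29863) + (-0.31585) + (-0.30764) + (-0.25993) + (-0.28350) + (-0.31585)) = 1.78139.
With S = 6 species, ln S = 1.79176, so J = 1.78139/1.79176 = 0.99422, i.e. 0.994 to 3 decimal places.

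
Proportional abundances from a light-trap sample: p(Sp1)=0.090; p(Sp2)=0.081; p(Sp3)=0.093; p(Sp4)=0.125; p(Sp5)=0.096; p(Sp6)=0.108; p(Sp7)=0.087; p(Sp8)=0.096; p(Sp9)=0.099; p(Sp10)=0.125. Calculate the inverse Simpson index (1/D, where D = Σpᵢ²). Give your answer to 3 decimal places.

9.801

D = 0.09² + 0.081² + 0.093² + 0.125² + 0.096² + 0.108² + 0.087² + 0.096² + 0.099² + 0.125² = 0.0081000 + 0.0065610 + 0.0086490 + 0.0156250 + 0.0092160 + 0.0116640 + 0.0075690 + 0.0092160 + 0.0098010 + 0.0156250 = 0.1020260 (working shown to 7 dp, full precision carried).
So 1/D = 9.80142, i.e. 9.801 to 3 decimal places.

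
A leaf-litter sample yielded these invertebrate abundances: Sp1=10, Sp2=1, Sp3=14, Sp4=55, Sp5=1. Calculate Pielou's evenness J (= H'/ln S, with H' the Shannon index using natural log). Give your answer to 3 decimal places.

0.580

Total N = 10+1+14+55+1 = 81, so the proportions are 0.12346, 0.01235, 0.17284, 0.67901, 0.01235 (working shown to 5 dp, full precision carried).
H' = −Σ pᵢ ln pᵢ = −((-0.25825) + (-0.05425) + (-0.30340) + (-0.26286) + (-0.05425)) = 0.93302.
With S = 5 species, ln S = 1.60944, so J = 0.93302/1.60944 = 0.57972, i.e. 0.580 to 3 decimal places.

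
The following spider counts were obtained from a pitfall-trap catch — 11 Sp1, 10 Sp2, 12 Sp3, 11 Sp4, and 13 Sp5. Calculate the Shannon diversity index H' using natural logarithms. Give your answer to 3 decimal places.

1.605

Total N = 11+10+12+11+13 = 57, so the proportions are 0.19298, 0.17544, 0.21053, 0.19298, 0.22807 (working shown to 5 dp, full precision carried).
Each pᵢ ln pᵢ term: 0.19298×(-1.64516)=-0.31749, 0.17544×(-1.74047)=-0.30534, 0.21053×(-1.55814)=-0.32803, 0.19298×(-1.64516)=-0.31749, 0.22807×(-1.47810)=-0.33711.
Sum = -1.60546, so H' = 1.605.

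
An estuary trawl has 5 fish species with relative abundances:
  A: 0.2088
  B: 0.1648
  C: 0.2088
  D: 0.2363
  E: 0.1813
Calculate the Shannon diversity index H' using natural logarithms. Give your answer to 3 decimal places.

1.602

Each pᵢ ln pᵢ term (working shown to 5 dp, full precision carried): 0.2088×(-1.56638)=-0.32706, 0.1648×(-1.80302)=-0.29714, 0.2088×(-1.56638)=-0.32706, 0.2363×(-1.44265)=-0.34090, 0.1813×(-1.70760)=-0.30959.
Sum = -1.60174, so H' = 1.602.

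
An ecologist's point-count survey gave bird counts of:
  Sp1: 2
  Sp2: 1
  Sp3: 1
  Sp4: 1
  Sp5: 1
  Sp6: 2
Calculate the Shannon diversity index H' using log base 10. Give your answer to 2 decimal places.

Total N = 2+1+1+1+1+2 = 8, so the proportions are 0.25, 0.125, 0.125, 0.125, 0.125, 0.25 (working shown to 4 dp, full precision carried).
Each pᵢ log₁₀ pᵢ term: 0.25×(-0.6021)=-0.1505, 0.125×(-0.9031)=-0.1129, 0.125×(-0.9031)=-0.1129, 0.125×(-0.9031)=-0.1129, 0.125×(-0.9031)=-0.1129, 0.25×(-0.6021)=-0.1505.
Sum = -0.7526, so H' = 0.75.

0.75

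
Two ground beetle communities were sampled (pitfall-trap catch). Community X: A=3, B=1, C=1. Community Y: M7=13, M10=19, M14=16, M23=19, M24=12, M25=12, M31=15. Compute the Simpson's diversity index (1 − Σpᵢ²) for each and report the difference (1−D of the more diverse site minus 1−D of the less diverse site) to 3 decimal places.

0.292

Community X: N=5, proportions 0.6, 0.2, 0.2, giving 1−D = 0.56000 (working shown to 5 dp, full precision carried).
Community Y: N=106, proportions 0.12264, 0.17925, 0.15094, 0.17925, 0.11321, 0.11321, 0.14151, giving 1−D = 0.85226.
Difference = |0.56000 − 0.85226| = 0.29226, i.e. 0.292 to 3 decimal places.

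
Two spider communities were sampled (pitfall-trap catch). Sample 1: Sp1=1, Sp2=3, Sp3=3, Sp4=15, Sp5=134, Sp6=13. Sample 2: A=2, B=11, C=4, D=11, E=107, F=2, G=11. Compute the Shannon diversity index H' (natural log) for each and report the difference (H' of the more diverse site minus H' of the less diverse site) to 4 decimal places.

0.2583

Sample 1: N=169, proportions 0.005917, 0.017751, 0.017751, 0.088757, 0.792899, 0.076923, giving H' = 0.769737 (working shown to 6 dp, full precision carried).
Sample 2: N=148, proportions 0.013514, 0.074324, 0.027027, 0.074324, 0.722973, 0.013514, 0.074324, giving H' = 1.028016.
Difference = |0.769737 − 1.028016| = 0.258279, i.e. 0.2583 to 4 decimal places.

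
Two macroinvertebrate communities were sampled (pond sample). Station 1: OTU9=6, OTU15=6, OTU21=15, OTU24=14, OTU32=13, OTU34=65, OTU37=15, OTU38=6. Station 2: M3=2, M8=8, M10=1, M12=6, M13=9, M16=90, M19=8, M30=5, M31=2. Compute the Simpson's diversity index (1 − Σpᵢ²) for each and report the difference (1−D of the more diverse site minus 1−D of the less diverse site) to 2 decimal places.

Station 1: N=140, proportions 0.0429, 0.0429, 0.1071, 0.1, 0.0929, 0.4643, 0.1071, 0.0429, giving 1−D = 0.7373 (working shown to 4 dp, full precision carried).
Station 2: N=131, proportions 0.0153, 0.0611, 0.0076, 0.0458, 0.0687, 0.687, 0.0611, 0.0382, 0.0153, giving 1−D = 0.5117.
Difference = |0.7373 − 0.5117| = 0.2256, i.e. 0.23 to 2 decimal places.

0.23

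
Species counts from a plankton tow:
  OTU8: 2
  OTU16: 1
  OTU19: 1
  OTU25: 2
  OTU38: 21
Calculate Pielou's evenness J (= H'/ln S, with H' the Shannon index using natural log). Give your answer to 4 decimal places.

0.5127

Total N = 2+1+1+2+21 = 27, so the proportions are 0.074074, 0.037037, 0.037037, 0.074074, 0.777778 (working shown to 6 dp, full precision carried).
H' = −Σ pᵢ ln pᵢ = −((-0.192792) + (-0.122068) + (-0.122068) + (-0.192792) + (-0.195467)) = 0.825186.
With S = 5 species, ln S = 1.609438, so J = 0.825186/1.609438 = 0.512717, i.e. 0.5127 to 4 decimal places.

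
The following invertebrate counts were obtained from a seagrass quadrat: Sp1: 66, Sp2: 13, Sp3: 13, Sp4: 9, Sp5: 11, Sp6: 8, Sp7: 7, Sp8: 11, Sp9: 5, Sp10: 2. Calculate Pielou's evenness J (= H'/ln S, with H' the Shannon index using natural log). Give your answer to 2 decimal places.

Total N = 66+13+13+9+11+8+7+11+5+2 = 145, so the proportions are 0.4552, 0.0897, 0.0897, 0.0621, 0.0759, 0.0552, 0.0483, 0.0759, 0.0345, 0.0138 (working shown to 4 dp, full precision carried).
H' = −Σ pᵢ ln pᵢ = −((-0.3583) + (-0.2162) + (-0.2162) + (-0.1725) + (-0.1956) + (-0.1599) + (-0.1463) + (-0.1956) + (-0.1161) + (-0.0591)) = 1.8359.
With S = 10 species, ln S = 2.3026, so J = 1.8359/2.3026 = 0.7973, i.e. 0.80 to 2 decimal places.

0.80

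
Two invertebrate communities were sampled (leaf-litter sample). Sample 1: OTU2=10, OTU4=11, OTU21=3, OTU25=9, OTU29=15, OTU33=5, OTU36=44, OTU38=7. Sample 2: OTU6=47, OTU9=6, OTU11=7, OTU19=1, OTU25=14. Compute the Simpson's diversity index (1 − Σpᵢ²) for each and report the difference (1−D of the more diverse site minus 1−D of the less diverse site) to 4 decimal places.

0.2075

Sample 1: N=104, proportions 0.096154, 0.105769, 0.028846, 0.086538, 0.144231, 0.048077, 0.423077, 0.067308, giving 1−D = 0.764608 (working shown to 6 dp, full precision carried).
Sample 2: N=75, proportions 0.626667, 0.08, 0.093333, 0.013333, 0.186667, giving 1−D = 0.557156.
Difference = |0.764608 − 0.557156| = 0.207452, i.e. 0.2075 to 4 decimal places.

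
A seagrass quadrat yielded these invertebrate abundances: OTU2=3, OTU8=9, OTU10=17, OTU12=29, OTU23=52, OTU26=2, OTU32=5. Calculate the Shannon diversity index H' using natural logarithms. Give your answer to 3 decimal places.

Total N = 3+9+17+29+52+2+5 = 117, so the proportions are 0.02564, 0.07692, 0.1453, 0.24786, 0.44444, 0.01709, 0.04274 (working shown to 5 dp, full precision carried).
Each pᵢ ln pᵢ term: 0.02564×(-3.66356)=-0.09394, 0.07692×(-2.56495)=-0.19730, 0.1453×(-1.92896)=-0.28028, 0.24786×(-1.39488)=-0.34574, 0.44444×(-0.81093)=-0.36041, 0.01709×(-4.06903)=-0.06956, 0.04274×(-3.15274)=-0.13473.
Sum = -1.48196, so H' = 1.482.

1.482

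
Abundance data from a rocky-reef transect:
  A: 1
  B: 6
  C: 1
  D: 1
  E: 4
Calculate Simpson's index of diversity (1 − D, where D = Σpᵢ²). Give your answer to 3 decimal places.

Total N = 1+6+1+1+4 = 13, so the proportions are 0.07692, 0.46154, 0.07692, 0.07692, 0.30769 (working shown to 5 dp, full precision carried).
D = 0.07692² + 0.46154² + 0.07692² + 0.07692² + 0.30769² = 0.00592 + 0.21302 + 0.00592 + 0.00592 + 0.09467 = 0.32544.
So 1 − D = 0.67456, i.e. 0.675 to 3 decimal places.

0.675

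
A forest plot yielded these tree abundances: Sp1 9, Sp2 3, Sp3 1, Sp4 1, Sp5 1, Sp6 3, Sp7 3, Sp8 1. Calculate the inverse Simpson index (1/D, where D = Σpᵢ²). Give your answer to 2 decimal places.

4.32

Total N = 9+3+1+1+1+3+3+1 = 22, so the proportions are 0.409091, 0.136364, 0.045455, 0.045455, 0.045455, 0.136364, 0.136364, 0.045455 (working shown to 6 dp, full precision carried).
D = 0.409091² + 0.136364² + 0.045455² + 0.045455² + 0.045455² + 0.136364² + 0.136364² + 0.045455² = 0.167355 + 0.018595 + 0.002066 + 0.002066 + 0.002066 + 0.018595 + 0.018595 + 0.002066 = 0.231405.
So 1/D = 4.3214, i.e. 4.32 to 2 decimal places.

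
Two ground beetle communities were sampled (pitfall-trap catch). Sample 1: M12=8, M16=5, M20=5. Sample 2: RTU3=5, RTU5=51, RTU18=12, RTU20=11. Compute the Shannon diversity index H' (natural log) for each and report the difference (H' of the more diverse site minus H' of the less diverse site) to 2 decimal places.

Sample 1: N=18, proportions 0.44444, 0.27778, 0.27778, giving H' = 1.07204 (working shown to 5 dp, full precision carried).
Sample 2: N=79, proportions 0.06329, 0.64557, 0.1519, 0.13924, giving H' = 1.01798.
Difference = |1.07204 − 1.01798| = 0.05406, i.e. 0.05 to 2 decimal places.

0.05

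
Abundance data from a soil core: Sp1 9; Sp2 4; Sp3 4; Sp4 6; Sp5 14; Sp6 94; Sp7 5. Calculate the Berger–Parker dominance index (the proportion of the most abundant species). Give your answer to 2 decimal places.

0.69

Total N = 9+4+4+6+14+94+5 = 136, so the proportions are 0.0662, 0.0294, 0.0294, 0.0441, 0.1029, 0.6912, 0.0368 (working shown to 4 dp, full precision carried).
The largest proportion is 0.6912, i.e. d = 0.69 to 2 decimal places.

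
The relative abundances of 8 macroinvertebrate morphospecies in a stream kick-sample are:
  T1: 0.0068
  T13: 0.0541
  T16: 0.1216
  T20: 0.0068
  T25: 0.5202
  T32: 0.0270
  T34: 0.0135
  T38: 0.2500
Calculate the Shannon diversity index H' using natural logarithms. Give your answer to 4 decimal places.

1.3241

Each pᵢ ln pᵢ term (working shown to 6 dp, full precision carried): 0.0068×(-4.990833)=-0.033938, 0.0541×(-2.916921)=-0.157805, 0.1216×(-2.107018)=-0.256213, 0.0068×(-4.990833)=-0.033938, 0.5202×(-0.653542)=-0.339973, 0.027×(-3.611918)=-0.097522, 0.0135×(-4.305066)=-0.058118, 0.25×(-1.386294)=-0.346574.
Sum = -1.324080, so H' = 1.3241.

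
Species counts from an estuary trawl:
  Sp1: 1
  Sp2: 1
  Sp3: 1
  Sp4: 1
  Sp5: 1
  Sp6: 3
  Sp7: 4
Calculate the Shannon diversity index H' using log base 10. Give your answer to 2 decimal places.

Total N = 1+1+1+1+1+3+4 = 12, so the proportions are 0.0833, 0.0833, 0.0833, 0.0833, 0.0833, 0.25, 0.3333 (working shown to 4 dp, full precision carried).
Each pᵢ log₁₀ pᵢ term: 0.0833×(-1.0792)=-0.0899, 0.0833×(-1.0792)=-0.0899, 0.0833×(-1.0792)=-0.0899, 0.0833×(-1.0792)=-0.0899, 0.0833×(-1.0792)=-0.0899, 0.25×(-0.6021)=-0.1505, 0.3333×(-0.4771)=-0.1590.
Sum = -0.7592, so H' = 0.76.

0.76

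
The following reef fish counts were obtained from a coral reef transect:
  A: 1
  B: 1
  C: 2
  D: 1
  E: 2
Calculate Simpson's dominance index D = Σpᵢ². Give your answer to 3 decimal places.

Total N = 1+1+2+1+2 = 7, so the proportions are 0.14286, 0.14286, 0.28571, 0.14286, 0.28571 (working shown to 5 dp, full precision carried).
D = 0.14286² + 0.14286² + 0.28571² + 0.14286² + 0.28571² = 0.02041 + 0.02041 + 0.08163 + 0.02041 + 0.08163 = 0.22449.
To 3 decimal places, D = 0.224.

0.224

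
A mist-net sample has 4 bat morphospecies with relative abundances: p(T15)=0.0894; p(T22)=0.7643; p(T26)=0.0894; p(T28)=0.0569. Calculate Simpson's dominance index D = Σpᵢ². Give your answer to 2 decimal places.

0.60

D = 0.0894² + 0.7643² + 0.0894² + 0.0569² = 0.0080 + 0.5842 + 0.0080 + 0.0032 = 0.6034 (working shown to 4 dp, full precision carried).
To 2 decimal places, D = 0.60.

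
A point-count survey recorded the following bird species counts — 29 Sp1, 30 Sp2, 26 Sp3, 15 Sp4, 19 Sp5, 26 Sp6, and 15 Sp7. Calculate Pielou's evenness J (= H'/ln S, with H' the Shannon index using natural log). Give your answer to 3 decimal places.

0.982

Total N = 29+30+26+15+19+26+15 = 160, so the proportions are 0.18125, 0.1875, 0.1625, 0.09375, 0.11875, 0.1625, 0.09375 (working shown to 5 dp, full precision carried).
H' = −Σ pᵢ ln pᵢ = −((-0.30955) + (-0.31387) + (-0.29528) + (-0.22192) + (-0.25302) + (-0.29528) + (-0.22192)) = 1.91083.
With S = 7 species, ln S = 1.94591, so J = 1.91083/1.94591 = 0.98197, i.e. 0.982 to 3 decimal places.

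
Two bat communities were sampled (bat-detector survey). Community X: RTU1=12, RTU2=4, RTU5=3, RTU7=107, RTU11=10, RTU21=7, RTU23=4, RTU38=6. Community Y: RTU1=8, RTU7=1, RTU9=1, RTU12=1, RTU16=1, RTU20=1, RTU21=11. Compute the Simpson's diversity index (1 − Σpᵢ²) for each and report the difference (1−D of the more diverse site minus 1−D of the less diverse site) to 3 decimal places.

Community X: N=153, proportions 0.07843, 0.02614, 0.01961, 0.69935, 0.06536, 0.04575, 0.02614, 0.03922, giving 1−D = 0.49511 (working shown to 5 dp, full precision carried).
Community Y: N=24, proportions 0.33333, 0.04167, 0.04167, 0.04167, 0.04167, 0.04167, 0.45833, giving 1−D = 0.67014.
Difference = |0.49511 − 0.67014| = 0.17503, i.e. 0.175 to 3 decimal places.

0.175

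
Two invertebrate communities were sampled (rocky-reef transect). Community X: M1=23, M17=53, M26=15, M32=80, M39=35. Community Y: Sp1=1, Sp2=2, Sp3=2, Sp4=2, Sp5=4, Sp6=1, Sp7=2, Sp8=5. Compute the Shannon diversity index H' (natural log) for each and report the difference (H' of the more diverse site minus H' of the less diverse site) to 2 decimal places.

Community X: N=206, proportions 0.1117, 0.2573, 0.0728, 0.3883, 0.1699, giving H' = 1.4533 (working shown to 4 dp, full precision carried).
Community Y: N=19, proportions 0.0526, 0.1053, 0.1053, 0.1053, 0.2105, 0.0526, 0.1053, 0.2632, giving H' = 1.9372.
Difference = |1.4533 − 1.9372| = 0.4839, i.e. 0.48 to 2 decimal places.

0.48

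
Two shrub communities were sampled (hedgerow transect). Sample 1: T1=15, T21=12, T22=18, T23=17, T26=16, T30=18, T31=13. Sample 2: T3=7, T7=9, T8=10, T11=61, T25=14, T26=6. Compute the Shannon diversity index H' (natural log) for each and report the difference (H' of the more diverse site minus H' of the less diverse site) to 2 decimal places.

Sample 1: N=109, proportions 0.13761, 0.11009, 0.16514, 0.15596, 0.14679, 0.16514, 0.11927, giving H' = 1.93572 (working shown to 5 dp, full precision carried).
Sample 2: N=107, proportions 0.06542, 0.08411, 0.09346, 0.57009, 0.13084, 0.05607, giving H' = 1.35617.
Difference = |1.93572 − 1.35617| = 0.57955, i.e. 0.58 to 2 decimal places.

0.58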